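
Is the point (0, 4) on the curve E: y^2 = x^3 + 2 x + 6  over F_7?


Check whether y^2 = x^3 + 2 x + 6 (mod 7) for (x, y) = (0, 4).
LHS: y^2 = 4^2 mod 7 = 2
RHS: x^3 + 2 x + 6 = 0^3 + 2*0 + 6 mod 7 = 6
LHS != RHS

No, not on the curve


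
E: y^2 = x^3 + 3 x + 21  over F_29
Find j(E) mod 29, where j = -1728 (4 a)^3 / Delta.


Delta = -16(4 a^3 + 27 b^2) mod 29 = 1
-1728 * (4 a)^3 = -1728 * (4*3)^3 mod 29 = 1
j = 1 * 1^(-1) mod 29 = 1

j = 1 (mod 29)


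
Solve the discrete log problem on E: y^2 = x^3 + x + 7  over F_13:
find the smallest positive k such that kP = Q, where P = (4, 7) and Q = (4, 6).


Enumerate multiples of P until we hit Q = (4, 6):
  1P = (4, 7)
  2P = (1, 10)
  3P = (9, 11)
  4P = (10, 9)
  5P = (2, 11)
  6P = (11, 7)
  7P = (11, 6)
  8P = (2, 2)
  9P = (10, 4)
  10P = (9, 2)
  11P = (1, 3)
  12P = (4, 6)
Match found at i = 12.

k = 12


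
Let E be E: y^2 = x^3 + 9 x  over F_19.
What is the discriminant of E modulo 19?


4 a^3 + 27 b^2 = 4*9^3 + 27*0^2 = 2916 + 0 = 2916
Delta = -16 * (2916) = -46656
Delta mod 19 = 8

Delta = 8 (mod 19)


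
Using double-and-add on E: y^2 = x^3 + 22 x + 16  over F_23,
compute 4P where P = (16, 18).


k = 4 = 100_2 (binary, LSB first: 001)
Double-and-add from P = (16, 18):
  bit 0 = 0: acc unchanged = O
  bit 1 = 0: acc unchanged = O
  bit 2 = 1: acc = O + (15, 8) = (15, 8)

4P = (15, 8)


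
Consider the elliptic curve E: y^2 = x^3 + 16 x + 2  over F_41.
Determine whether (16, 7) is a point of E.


Check whether y^2 = x^3 + 16 x + 2 (mod 41) for (x, y) = (16, 7).
LHS: y^2 = 7^2 mod 41 = 8
RHS: x^3 + 16 x + 2 = 16^3 + 16*16 + 2 mod 41 = 8
LHS = RHS

Yes, on the curve


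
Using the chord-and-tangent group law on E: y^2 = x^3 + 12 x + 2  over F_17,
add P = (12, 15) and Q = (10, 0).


P != Q, so use the chord formula.
s = (y2 - y1) / (x2 - x1) = (2) / (15) mod 17 = 16
x3 = s^2 - x1 - x2 mod 17 = 16^2 - 12 - 10 = 13
y3 = s (x1 - x3) - y1 mod 17 = 16 * (12 - 13) - 15 = 3

P + Q = (13, 3)


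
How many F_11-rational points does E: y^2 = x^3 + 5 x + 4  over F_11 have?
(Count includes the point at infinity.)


For each x in F_11, count y with y^2 = x^3 + 5 x + 4 mod 11:
  x = 0: RHS = 4, y in [2, 9]  -> 2 point(s)
  x = 2: RHS = 0, y in [0]  -> 1 point(s)
  x = 4: RHS = 0, y in [0]  -> 1 point(s)
  x = 5: RHS = 0, y in [0]  -> 1 point(s)
  x = 10: RHS = 9, y in [3, 8]  -> 2 point(s)
Affine points: 7. Add the point at infinity: total = 8.

#E(F_11) = 8


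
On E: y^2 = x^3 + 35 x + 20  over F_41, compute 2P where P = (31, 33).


Doubling: s = (3 x1^2 + a) / (2 y1)
s = (3*31^2 + 35) / (2*33) mod 41 = 38
x3 = s^2 - 2 x1 mod 41 = 38^2 - 2*31 = 29
y3 = s (x1 - x3) - y1 mod 41 = 38 * (31 - 29) - 33 = 2

2P = (29, 2)


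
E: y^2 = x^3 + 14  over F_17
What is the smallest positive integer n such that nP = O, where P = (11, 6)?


Compute successive multiples of P until we hit O:
  1P = (11, 6)
  2P = (8, 4)
  3P = (6, 3)
  4P = (16, 8)
  5P = (16, 9)
  6P = (6, 14)
  7P = (8, 13)
  8P = (11, 11)
  ... (continuing to 9P)
  9P = O

ord(P) = 9


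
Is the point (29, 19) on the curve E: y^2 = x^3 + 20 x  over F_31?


Check whether y^2 = x^3 + 20 x + 0 (mod 31) for (x, y) = (29, 19).
LHS: y^2 = 19^2 mod 31 = 20
RHS: x^3 + 20 x + 0 = 29^3 + 20*29 + 0 mod 31 = 14
LHS != RHS

No, not on the curve


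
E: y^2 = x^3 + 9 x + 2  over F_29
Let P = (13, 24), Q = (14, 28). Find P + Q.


P != Q, so use the chord formula.
s = (y2 - y1) / (x2 - x1) = (4) / (1) mod 29 = 4
x3 = s^2 - x1 - x2 mod 29 = 4^2 - 13 - 14 = 18
y3 = s (x1 - x3) - y1 mod 29 = 4 * (13 - 18) - 24 = 14

P + Q = (18, 14)


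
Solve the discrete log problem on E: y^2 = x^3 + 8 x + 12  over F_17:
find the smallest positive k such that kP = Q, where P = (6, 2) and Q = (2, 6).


Enumerate multiples of P until we hit Q = (2, 6):
  1P = (6, 2)
  2P = (13, 16)
  3P = (2, 6)
Match found at i = 3.

k = 3


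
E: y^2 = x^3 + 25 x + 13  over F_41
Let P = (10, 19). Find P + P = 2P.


Doubling: s = (3 x1^2 + a) / (2 y1)
s = (3*10^2 + 25) / (2*19) mod 41 = 1
x3 = s^2 - 2 x1 mod 41 = 1^2 - 2*10 = 22
y3 = s (x1 - x3) - y1 mod 41 = 1 * (10 - 22) - 19 = 10

2P = (22, 10)


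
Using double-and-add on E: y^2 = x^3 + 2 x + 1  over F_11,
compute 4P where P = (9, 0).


k = 4 = 100_2 (binary, LSB first: 001)
Double-and-add from P = (9, 0):
  bit 0 = 0: acc unchanged = O
  bit 1 = 0: acc unchanged = O
  bit 2 = 1: acc = O + O = O

4P = O


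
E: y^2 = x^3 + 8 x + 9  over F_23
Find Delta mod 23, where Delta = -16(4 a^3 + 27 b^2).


4 a^3 + 27 b^2 = 4*8^3 + 27*9^2 = 2048 + 2187 = 4235
Delta = -16 * (4235) = -67760
Delta mod 23 = 21

Delta = 21 (mod 23)


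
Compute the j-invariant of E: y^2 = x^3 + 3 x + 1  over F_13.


Delta = -16(4 a^3 + 27 b^2) mod 13 = 11
-1728 * (4 a)^3 = -1728 * (4*3)^3 mod 13 = 12
j = 12 * 11^(-1) mod 13 = 7

j = 7 (mod 13)


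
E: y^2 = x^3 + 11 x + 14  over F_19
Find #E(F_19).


For each x in F_19, count y with y^2 = x^3 + 11 x + 14 mod 19:
  x = 1: RHS = 7, y in [8, 11]  -> 2 point(s)
  x = 2: RHS = 6, y in [5, 14]  -> 2 point(s)
  x = 3: RHS = 17, y in [6, 13]  -> 2 point(s)
  x = 5: RHS = 4, y in [2, 17]  -> 2 point(s)
  x = 6: RHS = 11, y in [7, 12]  -> 2 point(s)
  x = 7: RHS = 16, y in [4, 15]  -> 2 point(s)
  x = 8: RHS = 6, y in [5, 14]  -> 2 point(s)
  x = 9: RHS = 6, y in [5, 14]  -> 2 point(s)
  x = 13: RHS = 17, y in [6, 13]  -> 2 point(s)
  x = 14: RHS = 5, y in [9, 10]  -> 2 point(s)
  x = 15: RHS = 1, y in [1, 18]  -> 2 point(s)
  x = 16: RHS = 11, y in [7, 12]  -> 2 point(s)
Affine points: 24. Add the point at infinity: total = 25.

#E(F_19) = 25


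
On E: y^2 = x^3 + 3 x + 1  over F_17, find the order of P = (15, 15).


Compute successive multiples of P until we hit O:
  1P = (15, 15)
  2P = (0, 1)
  3P = (0, 16)
  4P = (15, 2)
  5P = O

ord(P) = 5


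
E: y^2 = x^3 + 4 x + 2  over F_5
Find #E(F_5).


For each x in F_5, count y with y^2 = x^3 + 4 x + 2 mod 5:
  x = 3: RHS = 1, y in [1, 4]  -> 2 point(s)
Affine points: 2. Add the point at infinity: total = 3.

#E(F_5) = 3


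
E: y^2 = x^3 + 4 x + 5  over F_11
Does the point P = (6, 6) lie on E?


Check whether y^2 = x^3 + 4 x + 5 (mod 11) for (x, y) = (6, 6).
LHS: y^2 = 6^2 mod 11 = 3
RHS: x^3 + 4 x + 5 = 6^3 + 4*6 + 5 mod 11 = 3
LHS = RHS

Yes, on the curve


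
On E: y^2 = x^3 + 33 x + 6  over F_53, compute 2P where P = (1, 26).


Doubling: s = (3 x1^2 + a) / (2 y1)
s = (3*1^2 + 33) / (2*26) mod 53 = 17
x3 = s^2 - 2 x1 mod 53 = 17^2 - 2*1 = 22
y3 = s (x1 - x3) - y1 mod 53 = 17 * (1 - 22) - 26 = 41

2P = (22, 41)


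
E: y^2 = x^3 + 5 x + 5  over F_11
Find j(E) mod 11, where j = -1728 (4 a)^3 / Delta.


Delta = -16(4 a^3 + 27 b^2) mod 11 = 10
-1728 * (4 a)^3 = -1728 * (4*5)^3 mod 11 = 8
j = 8 * 10^(-1) mod 11 = 3

j = 3 (mod 11)


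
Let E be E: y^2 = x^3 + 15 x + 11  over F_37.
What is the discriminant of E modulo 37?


4 a^3 + 27 b^2 = 4*15^3 + 27*11^2 = 13500 + 3267 = 16767
Delta = -16 * (16767) = -268272
Delta mod 37 = 15

Delta = 15 (mod 37)


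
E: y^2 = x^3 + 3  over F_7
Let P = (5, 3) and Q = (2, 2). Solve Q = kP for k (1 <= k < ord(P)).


Enumerate multiples of P until we hit Q = (2, 2):
  1P = (5, 3)
  2P = (1, 5)
  3P = (3, 3)
  4P = (6, 4)
  5P = (4, 5)
  6P = (2, 5)
  7P = (2, 2)
Match found at i = 7.

k = 7


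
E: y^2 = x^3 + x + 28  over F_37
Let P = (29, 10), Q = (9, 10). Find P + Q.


P != Q, so use the chord formula.
s = (y2 - y1) / (x2 - x1) = (0) / (17) mod 37 = 0
x3 = s^2 - x1 - x2 mod 37 = 0^2 - 29 - 9 = 36
y3 = s (x1 - x3) - y1 mod 37 = 0 * (29 - 36) - 10 = 27

P + Q = (36, 27)


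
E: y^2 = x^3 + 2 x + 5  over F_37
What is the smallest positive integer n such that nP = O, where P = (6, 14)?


Compute successive multiples of P until we hit O:
  1P = (6, 14)
  2P = (4, 15)
  3P = (18, 29)
  4P = (3, 36)
  5P = (16, 10)
  6P = (27, 24)
  7P = (20, 4)
  8P = (10, 10)
  ... (continuing to 35P)
  35P = O

ord(P) = 35


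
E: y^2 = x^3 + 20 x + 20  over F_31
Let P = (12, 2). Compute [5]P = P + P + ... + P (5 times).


k = 5 = 101_2 (binary, LSB first: 101)
Double-and-add from P = (12, 2):
  bit 0 = 1: acc = O + (12, 2) = (12, 2)
  bit 1 = 0: acc unchanged = (12, 2)
  bit 2 = 1: acc = (12, 2) + (24, 8) = (3, 18)

5P = (3, 18)


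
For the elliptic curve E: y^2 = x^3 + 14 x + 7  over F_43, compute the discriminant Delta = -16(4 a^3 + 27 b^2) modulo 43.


4 a^3 + 27 b^2 = 4*14^3 + 27*7^2 = 10976 + 1323 = 12299
Delta = -16 * (12299) = -196784
Delta mod 43 = 27

Delta = 27 (mod 43)


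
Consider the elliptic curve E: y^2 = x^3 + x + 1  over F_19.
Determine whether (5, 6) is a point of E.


Check whether y^2 = x^3 + 1 x + 1 (mod 19) for (x, y) = (5, 6).
LHS: y^2 = 6^2 mod 19 = 17
RHS: x^3 + 1 x + 1 = 5^3 + 1*5 + 1 mod 19 = 17
LHS = RHS

Yes, on the curve


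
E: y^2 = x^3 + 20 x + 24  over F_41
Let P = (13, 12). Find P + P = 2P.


Doubling: s = (3 x1^2 + a) / (2 y1)
s = (3*13^2 + 20) / (2*12) mod 41 = 10
x3 = s^2 - 2 x1 mod 41 = 10^2 - 2*13 = 33
y3 = s (x1 - x3) - y1 mod 41 = 10 * (13 - 33) - 12 = 34

2P = (33, 34)


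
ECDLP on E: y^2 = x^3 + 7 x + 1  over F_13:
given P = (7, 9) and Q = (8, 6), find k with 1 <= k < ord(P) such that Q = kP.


Enumerate multiples of P until we hit Q = (8, 6):
  1P = (7, 9)
  2P = (8, 7)
  3P = (2, 7)
  4P = (0, 12)
  5P = (3, 6)
  6P = (6, 8)
  7P = (1, 10)
  8P = (9, 0)
  9P = (1, 3)
  10P = (6, 5)
  11P = (3, 7)
  12P = (0, 1)
  13P = (2, 6)
  14P = (8, 6)
Match found at i = 14.

k = 14


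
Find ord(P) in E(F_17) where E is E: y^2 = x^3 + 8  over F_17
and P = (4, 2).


Compute successive multiples of P until we hit O:
  1P = (4, 2)
  2P = (0, 12)
  3P = (15, 0)
  4P = (0, 5)
  5P = (4, 15)
  6P = O

ord(P) = 6


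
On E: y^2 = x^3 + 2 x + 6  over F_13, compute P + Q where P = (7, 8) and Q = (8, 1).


P != Q, so use the chord formula.
s = (y2 - y1) / (x2 - x1) = (6) / (1) mod 13 = 6
x3 = s^2 - x1 - x2 mod 13 = 6^2 - 7 - 8 = 8
y3 = s (x1 - x3) - y1 mod 13 = 6 * (7 - 8) - 8 = 12

P + Q = (8, 12)


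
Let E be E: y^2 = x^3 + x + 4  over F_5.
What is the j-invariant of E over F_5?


Delta = -16(4 a^3 + 27 b^2) mod 5 = 4
-1728 * (4 a)^3 = -1728 * (4*1)^3 mod 5 = 3
j = 3 * 4^(-1) mod 5 = 2

j = 2 (mod 5)


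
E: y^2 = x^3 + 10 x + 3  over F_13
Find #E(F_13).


For each x in F_13, count y with y^2 = x^3 + 10 x + 3 mod 13:
  x = 0: RHS = 3, y in [4, 9]  -> 2 point(s)
  x = 1: RHS = 1, y in [1, 12]  -> 2 point(s)
  x = 4: RHS = 3, y in [4, 9]  -> 2 point(s)
  x = 5: RHS = 9, y in [3, 10]  -> 2 point(s)
  x = 7: RHS = 0, y in [0]  -> 1 point(s)
  x = 8: RHS = 10, y in [6, 7]  -> 2 point(s)
  x = 9: RHS = 3, y in [4, 9]  -> 2 point(s)
  x = 11: RHS = 1, y in [1, 12]  -> 2 point(s)
Affine points: 15. Add the point at infinity: total = 16.

#E(F_13) = 16


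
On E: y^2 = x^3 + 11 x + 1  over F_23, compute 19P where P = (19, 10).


k = 19 = 10011_2 (binary, LSB first: 11001)
Double-and-add from P = (19, 10):
  bit 0 = 1: acc = O + (19, 10) = (19, 10)
  bit 1 = 1: acc = (19, 10) + (14, 22) = (16, 15)
  bit 2 = 0: acc unchanged = (16, 15)
  bit 3 = 0: acc unchanged = (16, 15)
  bit 4 = 1: acc = (16, 15) + (13, 15) = (17, 8)

19P = (17, 8)


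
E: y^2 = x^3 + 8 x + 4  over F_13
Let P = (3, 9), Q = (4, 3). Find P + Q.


P != Q, so use the chord formula.
s = (y2 - y1) / (x2 - x1) = (7) / (1) mod 13 = 7
x3 = s^2 - x1 - x2 mod 13 = 7^2 - 3 - 4 = 3
y3 = s (x1 - x3) - y1 mod 13 = 7 * (3 - 3) - 9 = 4

P + Q = (3, 4)


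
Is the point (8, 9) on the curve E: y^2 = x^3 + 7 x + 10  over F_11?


Check whether y^2 = x^3 + 7 x + 10 (mod 11) for (x, y) = (8, 9).
LHS: y^2 = 9^2 mod 11 = 4
RHS: x^3 + 7 x + 10 = 8^3 + 7*8 + 10 mod 11 = 6
LHS != RHS

No, not on the curve


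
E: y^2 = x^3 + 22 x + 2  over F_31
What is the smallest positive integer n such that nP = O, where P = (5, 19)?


Compute successive multiples of P until we hit O:
  1P = (5, 19)
  2P = (15, 24)
  3P = (19, 5)
  4P = (8, 15)
  5P = (6, 3)
  6P = (28, 8)
  7P = (12, 14)
  8P = (24, 30)
  ... (continuing to 39P)
  39P = O

ord(P) = 39


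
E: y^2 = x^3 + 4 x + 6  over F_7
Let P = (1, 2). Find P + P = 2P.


Doubling: s = (3 x1^2 + a) / (2 y1)
s = (3*1^2 + 4) / (2*2) mod 7 = 0
x3 = s^2 - 2 x1 mod 7 = 0^2 - 2*1 = 5
y3 = s (x1 - x3) - y1 mod 7 = 0 * (1 - 5) - 2 = 5

2P = (5, 5)


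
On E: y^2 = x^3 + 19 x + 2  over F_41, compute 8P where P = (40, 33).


k = 8 = 1000_2 (binary, LSB first: 0001)
Double-and-add from P = (40, 33):
  bit 0 = 0: acc unchanged = O
  bit 1 = 0: acc unchanged = O
  bit 2 = 0: acc unchanged = O
  bit 3 = 1: acc = O + (40, 8) = (40, 8)

8P = (40, 8)


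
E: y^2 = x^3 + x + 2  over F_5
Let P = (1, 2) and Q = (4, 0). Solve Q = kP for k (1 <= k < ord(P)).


Enumerate multiples of P until we hit Q = (4, 0):
  1P = (1, 2)
  2P = (4, 0)
Match found at i = 2.

k = 2


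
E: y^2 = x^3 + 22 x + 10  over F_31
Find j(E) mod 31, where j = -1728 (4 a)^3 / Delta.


Delta = -16(4 a^3 + 27 b^2) mod 31 = 15
-1728 * (4 a)^3 = -1728 * (4*22)^3 mod 31 = 23
j = 23 * 15^(-1) mod 31 = 16

j = 16 (mod 31)


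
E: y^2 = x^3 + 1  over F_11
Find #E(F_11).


For each x in F_11, count y with y^2 = x^3 + 0 x + 1 mod 11:
  x = 0: RHS = 1, y in [1, 10]  -> 2 point(s)
  x = 2: RHS = 9, y in [3, 8]  -> 2 point(s)
  x = 5: RHS = 5, y in [4, 7]  -> 2 point(s)
  x = 7: RHS = 3, y in [5, 6]  -> 2 point(s)
  x = 9: RHS = 4, y in [2, 9]  -> 2 point(s)
  x = 10: RHS = 0, y in [0]  -> 1 point(s)
Affine points: 11. Add the point at infinity: total = 12.

#E(F_11) = 12


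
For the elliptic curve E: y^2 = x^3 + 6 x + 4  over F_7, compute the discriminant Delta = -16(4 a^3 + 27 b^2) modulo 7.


4 a^3 + 27 b^2 = 4*6^3 + 27*4^2 = 864 + 432 = 1296
Delta = -16 * (1296) = -20736
Delta mod 7 = 5

Delta = 5 (mod 7)


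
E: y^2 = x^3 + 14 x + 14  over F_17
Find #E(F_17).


For each x in F_17, count y with y^2 = x^3 + 14 x + 14 mod 17:
  x = 2: RHS = 16, y in [4, 13]  -> 2 point(s)
  x = 3: RHS = 15, y in [7, 10]  -> 2 point(s)
  x = 4: RHS = 15, y in [7, 10]  -> 2 point(s)
  x = 6: RHS = 8, y in [5, 12]  -> 2 point(s)
  x = 7: RHS = 13, y in [8, 9]  -> 2 point(s)
  x = 8: RHS = 9, y in [3, 14]  -> 2 point(s)
  x = 9: RHS = 2, y in [6, 11]  -> 2 point(s)
  x = 10: RHS = 15, y in [7, 10]  -> 2 point(s)
  x = 13: RHS = 13, y in [8, 9]  -> 2 point(s)
  x = 14: RHS = 13, y in [8, 9]  -> 2 point(s)
  x = 16: RHS = 16, y in [4, 13]  -> 2 point(s)
Affine points: 22. Add the point at infinity: total = 23.

#E(F_17) = 23


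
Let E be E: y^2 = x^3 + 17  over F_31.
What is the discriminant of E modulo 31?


4 a^3 + 27 b^2 = 4*0^3 + 27*17^2 = 0 + 7803 = 7803
Delta = -16 * (7803) = -124848
Delta mod 31 = 20

Delta = 20 (mod 31)


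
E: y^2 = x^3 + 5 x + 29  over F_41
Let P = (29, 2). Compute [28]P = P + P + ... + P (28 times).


k = 28 = 11100_2 (binary, LSB first: 00111)
Double-and-add from P = (29, 2):
  bit 0 = 0: acc unchanged = O
  bit 1 = 0: acc unchanged = O
  bit 2 = 1: acc = O + (22, 39) = (22, 39)
  bit 3 = 1: acc = (22, 39) + (17, 36) = (4, 21)
  bit 4 = 1: acc = (4, 21) + (16, 8) = (31, 39)

28P = (31, 39)


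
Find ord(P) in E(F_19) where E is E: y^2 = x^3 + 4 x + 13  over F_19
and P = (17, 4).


Compute successive multiples of P until we hit O:
  1P = (17, 4)
  2P = (8, 14)
  3P = (14, 18)
  4P = (14, 1)
  5P = (8, 5)
  6P = (17, 15)
  7P = O

ord(P) = 7


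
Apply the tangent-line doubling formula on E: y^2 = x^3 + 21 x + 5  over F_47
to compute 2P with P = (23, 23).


Doubling: s = (3 x1^2 + a) / (2 y1)
s = (3*23^2 + 21) / (2*23) mod 47 = 37
x3 = s^2 - 2 x1 mod 47 = 37^2 - 2*23 = 7
y3 = s (x1 - x3) - y1 mod 47 = 37 * (23 - 7) - 23 = 5

2P = (7, 5)


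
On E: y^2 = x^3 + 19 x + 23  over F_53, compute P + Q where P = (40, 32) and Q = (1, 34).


P != Q, so use the chord formula.
s = (y2 - y1) / (x2 - x1) = (2) / (14) mod 53 = 38
x3 = s^2 - x1 - x2 mod 53 = 38^2 - 40 - 1 = 25
y3 = s (x1 - x3) - y1 mod 53 = 38 * (40 - 25) - 32 = 8

P + Q = (25, 8)


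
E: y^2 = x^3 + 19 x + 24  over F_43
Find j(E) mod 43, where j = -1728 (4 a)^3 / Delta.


Delta = -16(4 a^3 + 27 b^2) mod 43 = 20
-1728 * (4 a)^3 = -1728 * (4*19)^3 mod 43 = 2
j = 2 * 20^(-1) mod 43 = 13

j = 13 (mod 43)


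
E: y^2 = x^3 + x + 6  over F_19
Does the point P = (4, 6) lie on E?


Check whether y^2 = x^3 + 1 x + 6 (mod 19) for (x, y) = (4, 6).
LHS: y^2 = 6^2 mod 19 = 17
RHS: x^3 + 1 x + 6 = 4^3 + 1*4 + 6 mod 19 = 17
LHS = RHS

Yes, on the curve


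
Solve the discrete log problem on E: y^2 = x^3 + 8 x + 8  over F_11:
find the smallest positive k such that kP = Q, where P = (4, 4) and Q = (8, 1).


Enumerate multiples of P until we hit Q = (8, 1):
  1P = (4, 4)
  2P = (8, 1)
Match found at i = 2.

k = 2


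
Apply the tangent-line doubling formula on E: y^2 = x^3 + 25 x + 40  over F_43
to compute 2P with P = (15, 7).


Doubling: s = (3 x1^2 + a) / (2 y1)
s = (3*15^2 + 25) / (2*7) mod 43 = 7
x3 = s^2 - 2 x1 mod 43 = 7^2 - 2*15 = 19
y3 = s (x1 - x3) - y1 mod 43 = 7 * (15 - 19) - 7 = 8

2P = (19, 8)


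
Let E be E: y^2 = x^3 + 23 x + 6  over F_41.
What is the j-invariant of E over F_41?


Delta = -16(4 a^3 + 27 b^2) mod 41 = 12
-1728 * (4 a)^3 = -1728 * (4*23)^3 mod 41 = 27
j = 27 * 12^(-1) mod 41 = 33

j = 33 (mod 41)


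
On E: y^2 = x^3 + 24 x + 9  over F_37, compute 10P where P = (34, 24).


k = 10 = 1010_2 (binary, LSB first: 0101)
Double-and-add from P = (34, 24):
  bit 0 = 0: acc unchanged = O
  bit 1 = 1: acc = O + (33, 21) = (33, 21)
  bit 2 = 0: acc unchanged = (33, 21)
  bit 3 = 1: acc = (33, 21) + (22, 14) = (35, 8)

10P = (35, 8)


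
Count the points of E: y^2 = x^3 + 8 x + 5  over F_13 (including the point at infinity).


For each x in F_13, count y with y^2 = x^3 + 8 x + 5 mod 13:
  x = 1: RHS = 1, y in [1, 12]  -> 2 point(s)
  x = 2: RHS = 3, y in [4, 9]  -> 2 point(s)
  x = 3: RHS = 4, y in [2, 11]  -> 2 point(s)
  x = 4: RHS = 10, y in [6, 7]  -> 2 point(s)
  x = 5: RHS = 1, y in [1, 12]  -> 2 point(s)
  x = 6: RHS = 9, y in [3, 10]  -> 2 point(s)
  x = 7: RHS = 1, y in [1, 12]  -> 2 point(s)
  x = 8: RHS = 9, y in [3, 10]  -> 2 point(s)
  x = 9: RHS = 0, y in [0]  -> 1 point(s)
  x = 12: RHS = 9, y in [3, 10]  -> 2 point(s)
Affine points: 19. Add the point at infinity: total = 20.

#E(F_13) = 20


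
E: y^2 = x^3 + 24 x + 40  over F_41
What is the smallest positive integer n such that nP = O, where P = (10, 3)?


Compute successive multiples of P until we hit O:
  1P = (10, 3)
  2P = (26, 35)
  3P = (9, 40)
  4P = (38, 8)
  5P = (39, 5)
  6P = (0, 9)
  7P = (33, 19)
  8P = (16, 16)
  ... (continuing to 54P)
  54P = O

ord(P) = 54


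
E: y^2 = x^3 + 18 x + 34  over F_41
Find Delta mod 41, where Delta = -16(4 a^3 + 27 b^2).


4 a^3 + 27 b^2 = 4*18^3 + 27*34^2 = 23328 + 31212 = 54540
Delta = -16 * (54540) = -872640
Delta mod 41 = 4

Delta = 4 (mod 41)


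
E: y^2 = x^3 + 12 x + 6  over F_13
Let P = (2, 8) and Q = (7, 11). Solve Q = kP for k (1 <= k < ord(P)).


Enumerate multiples of P until we hit Q = (7, 11):
  1P = (2, 8)
  2P = (8, 9)
  3P = (7, 2)
  4P = (7, 11)
Match found at i = 4.

k = 4


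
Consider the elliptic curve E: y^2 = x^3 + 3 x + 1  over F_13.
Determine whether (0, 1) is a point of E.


Check whether y^2 = x^3 + 3 x + 1 (mod 13) for (x, y) = (0, 1).
LHS: y^2 = 1^2 mod 13 = 1
RHS: x^3 + 3 x + 1 = 0^3 + 3*0 + 1 mod 13 = 1
LHS = RHS

Yes, on the curve


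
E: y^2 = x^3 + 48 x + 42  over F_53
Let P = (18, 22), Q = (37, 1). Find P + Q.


P != Q, so use the chord formula.
s = (y2 - y1) / (x2 - x1) = (32) / (19) mod 53 = 24
x3 = s^2 - x1 - x2 mod 53 = 24^2 - 18 - 37 = 44
y3 = s (x1 - x3) - y1 mod 53 = 24 * (18 - 44) - 22 = 43

P + Q = (44, 43)


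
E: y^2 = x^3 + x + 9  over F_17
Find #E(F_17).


For each x in F_17, count y with y^2 = x^3 + 1 x + 9 mod 17:
  x = 0: RHS = 9, y in [3, 14]  -> 2 point(s)
  x = 2: RHS = 2, y in [6, 11]  -> 2 point(s)
  x = 4: RHS = 9, y in [3, 14]  -> 2 point(s)
  x = 7: RHS = 2, y in [6, 11]  -> 2 point(s)
  x = 8: RHS = 2, y in [6, 11]  -> 2 point(s)
  x = 9: RHS = 16, y in [4, 13]  -> 2 point(s)
  x = 10: RHS = 16, y in [4, 13]  -> 2 point(s)
  x = 11: RHS = 8, y in [5, 12]  -> 2 point(s)
  x = 12: RHS = 15, y in [7, 10]  -> 2 point(s)
  x = 13: RHS = 9, y in [3, 14]  -> 2 point(s)
  x = 14: RHS = 13, y in [8, 9]  -> 2 point(s)
  x = 15: RHS = 16, y in [4, 13]  -> 2 point(s)
Affine points: 24. Add the point at infinity: total = 25.

#E(F_17) = 25


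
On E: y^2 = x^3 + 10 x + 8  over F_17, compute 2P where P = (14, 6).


Doubling: s = (3 x1^2 + a) / (2 y1)
s = (3*14^2 + 10) / (2*6) mod 17 = 13
x3 = s^2 - 2 x1 mod 17 = 13^2 - 2*14 = 5
y3 = s (x1 - x3) - y1 mod 17 = 13 * (14 - 5) - 6 = 9

2P = (5, 9)


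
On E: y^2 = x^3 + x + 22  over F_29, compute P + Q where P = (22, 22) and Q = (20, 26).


P != Q, so use the chord formula.
s = (y2 - y1) / (x2 - x1) = (4) / (27) mod 29 = 27
x3 = s^2 - x1 - x2 mod 29 = 27^2 - 22 - 20 = 20
y3 = s (x1 - x3) - y1 mod 29 = 27 * (22 - 20) - 22 = 3

P + Q = (20, 3)


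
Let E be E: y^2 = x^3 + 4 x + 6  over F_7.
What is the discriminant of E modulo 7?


4 a^3 + 27 b^2 = 4*4^3 + 27*6^2 = 256 + 972 = 1228
Delta = -16 * (1228) = -19648
Delta mod 7 = 1

Delta = 1 (mod 7)


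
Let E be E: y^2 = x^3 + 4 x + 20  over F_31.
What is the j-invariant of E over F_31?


Delta = -16(4 a^3 + 27 b^2) mod 31 = 21
-1728 * (4 a)^3 = -1728 * (4*4)^3 mod 31 = 1
j = 1 * 21^(-1) mod 31 = 3

j = 3 (mod 31)


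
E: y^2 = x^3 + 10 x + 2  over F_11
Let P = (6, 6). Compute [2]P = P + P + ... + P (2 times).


k = 2 = 10_2 (binary, LSB first: 01)
Double-and-add from P = (6, 6):
  bit 0 = 0: acc unchanged = O
  bit 1 = 1: acc = O + (8, 0) = (8, 0)

2P = (8, 0)


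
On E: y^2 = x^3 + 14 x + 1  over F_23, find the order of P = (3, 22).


Compute successive multiples of P until we hit O:
  1P = (3, 22)
  2P = (6, 5)
  3P = (18, 17)
  4P = (20, 22)
  5P = (0, 1)
  6P = (0, 22)
  7P = (20, 1)
  8P = (18, 6)
  ... (continuing to 11P)
  11P = O

ord(P) = 11


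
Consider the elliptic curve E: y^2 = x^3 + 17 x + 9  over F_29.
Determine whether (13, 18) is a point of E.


Check whether y^2 = x^3 + 17 x + 9 (mod 29) for (x, y) = (13, 18).
LHS: y^2 = 18^2 mod 29 = 5
RHS: x^3 + 17 x + 9 = 13^3 + 17*13 + 9 mod 29 = 20
LHS != RHS

No, not on the curve


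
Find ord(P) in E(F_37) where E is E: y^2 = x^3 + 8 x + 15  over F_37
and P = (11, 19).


Compute successive multiples of P until we hit O:
  1P = (11, 19)
  2P = (16, 13)
  3P = (7, 28)
  4P = (31, 26)
  5P = (25, 2)
  6P = (34, 1)
  7P = (8, 6)
  8P = (8, 31)
  ... (continuing to 15P)
  15P = O

ord(P) = 15


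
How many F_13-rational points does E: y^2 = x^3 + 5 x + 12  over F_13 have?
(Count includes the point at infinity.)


For each x in F_13, count y with y^2 = x^3 + 5 x + 12 mod 13:
  x = 0: RHS = 12, y in [5, 8]  -> 2 point(s)
  x = 2: RHS = 4, y in [2, 11]  -> 2 point(s)
  x = 7: RHS = 0, y in [0]  -> 1 point(s)
  x = 10: RHS = 9, y in [3, 10]  -> 2 point(s)
Affine points: 7. Add the point at infinity: total = 8.

#E(F_13) = 8


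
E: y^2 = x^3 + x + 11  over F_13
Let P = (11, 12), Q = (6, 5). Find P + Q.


P != Q, so use the chord formula.
s = (y2 - y1) / (x2 - x1) = (6) / (8) mod 13 = 4
x3 = s^2 - x1 - x2 mod 13 = 4^2 - 11 - 6 = 12
y3 = s (x1 - x3) - y1 mod 13 = 4 * (11 - 12) - 12 = 10

P + Q = (12, 10)


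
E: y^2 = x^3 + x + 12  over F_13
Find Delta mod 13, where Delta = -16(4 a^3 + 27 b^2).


4 a^3 + 27 b^2 = 4*1^3 + 27*12^2 = 4 + 3888 = 3892
Delta = -16 * (3892) = -62272
Delta mod 13 = 11

Delta = 11 (mod 13)


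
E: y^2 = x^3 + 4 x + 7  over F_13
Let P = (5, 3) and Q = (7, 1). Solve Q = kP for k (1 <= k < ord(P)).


Enumerate multiples of P until we hit Q = (7, 1):
  1P = (5, 3)
  2P = (7, 1)
Match found at i = 2.

k = 2


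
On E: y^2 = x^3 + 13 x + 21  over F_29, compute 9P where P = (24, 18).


k = 9 = 1001_2 (binary, LSB first: 1001)
Double-and-add from P = (24, 18):
  bit 0 = 1: acc = O + (24, 18) = (24, 18)
  bit 1 = 0: acc unchanged = (24, 18)
  bit 2 = 0: acc unchanged = (24, 18)
  bit 3 = 1: acc = (24, 18) + (8, 17) = (20, 4)

9P = (20, 4)


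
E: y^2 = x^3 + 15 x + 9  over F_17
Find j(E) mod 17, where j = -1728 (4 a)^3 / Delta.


Delta = -16(4 a^3 + 27 b^2) mod 17 = 13
-1728 * (4 a)^3 = -1728 * (4*15)^3 mod 17 = 5
j = 5 * 13^(-1) mod 17 = 3

j = 3 (mod 17)


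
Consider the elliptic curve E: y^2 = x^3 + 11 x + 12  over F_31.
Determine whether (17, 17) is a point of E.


Check whether y^2 = x^3 + 11 x + 12 (mod 31) for (x, y) = (17, 17).
LHS: y^2 = 17^2 mod 31 = 10
RHS: x^3 + 11 x + 12 = 17^3 + 11*17 + 12 mod 31 = 28
LHS != RHS

No, not on the curve


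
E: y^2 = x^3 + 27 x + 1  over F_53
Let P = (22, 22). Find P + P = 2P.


Doubling: s = (3 x1^2 + a) / (2 y1)
s = (3*22^2 + 27) / (2*22) mod 53 = 30
x3 = s^2 - 2 x1 mod 53 = 30^2 - 2*22 = 8
y3 = s (x1 - x3) - y1 mod 53 = 30 * (22 - 8) - 22 = 27

2P = (8, 27)


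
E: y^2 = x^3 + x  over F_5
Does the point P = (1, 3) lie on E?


Check whether y^2 = x^3 + 1 x + 0 (mod 5) for (x, y) = (1, 3).
LHS: y^2 = 3^2 mod 5 = 4
RHS: x^3 + 1 x + 0 = 1^3 + 1*1 + 0 mod 5 = 2
LHS != RHS

No, not on the curve


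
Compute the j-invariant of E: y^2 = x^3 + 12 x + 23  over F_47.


Delta = -16(4 a^3 + 27 b^2) mod 47 = 32
-1728 * (4 a)^3 = -1728 * (4*12)^3 mod 47 = 11
j = 11 * 32^(-1) mod 47 = 40

j = 40 (mod 47)


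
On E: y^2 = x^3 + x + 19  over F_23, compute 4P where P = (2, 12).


k = 4 = 100_2 (binary, LSB first: 001)
Double-and-add from P = (2, 12):
  bit 0 = 0: acc unchanged = O
  bit 1 = 0: acc unchanged = O
  bit 2 = 1: acc = O + (18, 21) = (18, 21)

4P = (18, 21)


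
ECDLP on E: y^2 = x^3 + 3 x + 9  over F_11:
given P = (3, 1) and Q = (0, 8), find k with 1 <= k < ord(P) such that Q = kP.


Enumerate multiples of P until we hit Q = (0, 8):
  1P = (3, 1)
  2P = (10, 4)
  3P = (2, 1)
  4P = (6, 10)
  5P = (0, 8)
Match found at i = 5.

k = 5


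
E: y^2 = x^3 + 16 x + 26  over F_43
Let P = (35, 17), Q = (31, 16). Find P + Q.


P != Q, so use the chord formula.
s = (y2 - y1) / (x2 - x1) = (42) / (39) mod 43 = 11
x3 = s^2 - x1 - x2 mod 43 = 11^2 - 35 - 31 = 12
y3 = s (x1 - x3) - y1 mod 43 = 11 * (35 - 12) - 17 = 21

P + Q = (12, 21)


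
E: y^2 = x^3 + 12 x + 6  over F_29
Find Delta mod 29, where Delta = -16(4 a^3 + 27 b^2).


4 a^3 + 27 b^2 = 4*12^3 + 27*6^2 = 6912 + 972 = 7884
Delta = -16 * (7884) = -126144
Delta mod 29 = 6

Delta = 6 (mod 29)


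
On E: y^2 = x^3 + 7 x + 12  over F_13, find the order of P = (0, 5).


Compute successive multiples of P until we hit O:
  1P = (0, 5)
  2P = (4, 0)
  3P = (0, 8)
  4P = O

ord(P) = 4


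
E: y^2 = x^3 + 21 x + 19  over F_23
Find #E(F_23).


For each x in F_23, count y with y^2 = x^3 + 21 x + 19 mod 23:
  x = 1: RHS = 18, y in [8, 15]  -> 2 point(s)
  x = 2: RHS = 0, y in [0]  -> 1 point(s)
  x = 4: RHS = 6, y in [11, 12]  -> 2 point(s)
  x = 6: RHS = 16, y in [4, 19]  -> 2 point(s)
  x = 7: RHS = 3, y in [7, 16]  -> 2 point(s)
  x = 8: RHS = 9, y in [3, 20]  -> 2 point(s)
  x = 15: RHS = 6, y in [11, 12]  -> 2 point(s)
  x = 16: RHS = 12, y in [9, 14]  -> 2 point(s)
  x = 19: RHS = 9, y in [3, 20]  -> 2 point(s)
Affine points: 17. Add the point at infinity: total = 18.

#E(F_23) = 18


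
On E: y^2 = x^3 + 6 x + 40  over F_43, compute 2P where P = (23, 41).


Doubling: s = (3 x1^2 + a) / (2 y1)
s = (3*23^2 + 6) / (2*41) mod 43 = 21
x3 = s^2 - 2 x1 mod 43 = 21^2 - 2*23 = 8
y3 = s (x1 - x3) - y1 mod 43 = 21 * (23 - 8) - 41 = 16

2P = (8, 16)


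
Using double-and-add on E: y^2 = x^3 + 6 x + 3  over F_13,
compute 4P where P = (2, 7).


k = 4 = 100_2 (binary, LSB first: 001)
Double-and-add from P = (2, 7):
  bit 0 = 0: acc unchanged = O
  bit 1 = 0: acc unchanged = O
  bit 2 = 1: acc = O + (0, 4) = (0, 4)

4P = (0, 4)


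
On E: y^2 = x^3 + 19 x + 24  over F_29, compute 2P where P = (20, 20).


Doubling: s = (3 x1^2 + a) / (2 y1)
s = (3*20^2 + 19) / (2*20) mod 29 = 8
x3 = s^2 - 2 x1 mod 29 = 8^2 - 2*20 = 24
y3 = s (x1 - x3) - y1 mod 29 = 8 * (20 - 24) - 20 = 6

2P = (24, 6)


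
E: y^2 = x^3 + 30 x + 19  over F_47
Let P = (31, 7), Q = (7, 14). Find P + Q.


P != Q, so use the chord formula.
s = (y2 - y1) / (x2 - x1) = (7) / (23) mod 47 = 33
x3 = s^2 - x1 - x2 mod 47 = 33^2 - 31 - 7 = 17
y3 = s (x1 - x3) - y1 mod 47 = 33 * (31 - 17) - 7 = 32

P + Q = (17, 32)


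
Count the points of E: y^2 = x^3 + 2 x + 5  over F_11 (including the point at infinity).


For each x in F_11, count y with y^2 = x^3 + 2 x + 5 mod 11:
  x = 0: RHS = 5, y in [4, 7]  -> 2 point(s)
  x = 3: RHS = 5, y in [4, 7]  -> 2 point(s)
  x = 4: RHS = 0, y in [0]  -> 1 point(s)
  x = 8: RHS = 5, y in [4, 7]  -> 2 point(s)
  x = 9: RHS = 4, y in [2, 9]  -> 2 point(s)
Affine points: 9. Add the point at infinity: total = 10.

#E(F_11) = 10


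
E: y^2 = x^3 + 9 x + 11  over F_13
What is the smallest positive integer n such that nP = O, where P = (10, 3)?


Compute successive multiples of P until we hit O:
  1P = (10, 3)
  2P = (3, 0)
  3P = (10, 10)
  4P = O

ord(P) = 4


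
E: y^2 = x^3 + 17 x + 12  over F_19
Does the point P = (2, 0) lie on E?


Check whether y^2 = x^3 + 17 x + 12 (mod 19) for (x, y) = (2, 0).
LHS: y^2 = 0^2 mod 19 = 0
RHS: x^3 + 17 x + 12 = 2^3 + 17*2 + 12 mod 19 = 16
LHS != RHS

No, not on the curve


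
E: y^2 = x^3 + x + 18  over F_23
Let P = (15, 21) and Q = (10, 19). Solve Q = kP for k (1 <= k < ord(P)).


Enumerate multiples of P until we hit Q = (10, 19):
  1P = (15, 21)
  2P = (11, 16)
  3P = (0, 15)
  4P = (10, 4)
  5P = (16, 17)
  6P = (8, 20)
  7P = (8, 3)
  8P = (16, 6)
  9P = (10, 19)
Match found at i = 9.

k = 9


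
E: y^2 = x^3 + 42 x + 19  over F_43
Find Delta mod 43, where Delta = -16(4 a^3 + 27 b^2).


4 a^3 + 27 b^2 = 4*42^3 + 27*19^2 = 296352 + 9747 = 306099
Delta = -16 * (306099) = -4897584
Delta mod 43 = 30

Delta = 30 (mod 43)


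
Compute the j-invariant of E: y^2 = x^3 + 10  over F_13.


Delta = -16(4 a^3 + 27 b^2) mod 13 = 12
-1728 * (4 a)^3 = -1728 * (4*0)^3 mod 13 = 0
j = 0 * 12^(-1) mod 13 = 0

j = 0 (mod 13)


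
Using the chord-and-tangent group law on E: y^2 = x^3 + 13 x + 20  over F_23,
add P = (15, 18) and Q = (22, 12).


P != Q, so use the chord formula.
s = (y2 - y1) / (x2 - x1) = (17) / (7) mod 23 = 9
x3 = s^2 - x1 - x2 mod 23 = 9^2 - 15 - 22 = 21
y3 = s (x1 - x3) - y1 mod 23 = 9 * (15 - 21) - 18 = 20

P + Q = (21, 20)


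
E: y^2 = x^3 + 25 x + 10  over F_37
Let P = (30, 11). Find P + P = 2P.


Doubling: s = (3 x1^2 + a) / (2 y1)
s = (3*30^2 + 25) / (2*11) mod 37 = 28
x3 = s^2 - 2 x1 mod 37 = 28^2 - 2*30 = 21
y3 = s (x1 - x3) - y1 mod 37 = 28 * (30 - 21) - 11 = 19

2P = (21, 19)


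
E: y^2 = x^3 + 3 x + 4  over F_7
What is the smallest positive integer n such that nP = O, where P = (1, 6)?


Compute successive multiples of P until we hit O:
  1P = (1, 6)
  2P = (0, 5)
  3P = (0, 2)
  4P = (1, 1)
  5P = O

ord(P) = 5


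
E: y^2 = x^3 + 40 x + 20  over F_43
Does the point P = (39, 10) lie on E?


Check whether y^2 = x^3 + 40 x + 20 (mod 43) for (x, y) = (39, 10).
LHS: y^2 = 10^2 mod 43 = 14
RHS: x^3 + 40 x + 20 = 39^3 + 40*39 + 20 mod 43 = 11
LHS != RHS

No, not on the curve


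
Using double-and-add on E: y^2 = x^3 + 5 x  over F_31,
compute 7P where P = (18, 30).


k = 7 = 111_2 (binary, LSB first: 111)
Double-and-add from P = (18, 30):
  bit 0 = 1: acc = O + (18, 30) = (18, 30)
  bit 1 = 1: acc = (18, 30) + (28, 19) = (20, 28)
  bit 2 = 1: acc = (20, 28) + (25, 8) = (2, 24)

7P = (2, 24)


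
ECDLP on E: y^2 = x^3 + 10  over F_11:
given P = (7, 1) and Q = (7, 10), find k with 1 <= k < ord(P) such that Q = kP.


Enumerate multiples of P until we hit Q = (7, 10):
  1P = (7, 1)
  2P = (1, 0)
  3P = (7, 10)
Match found at i = 3.

k = 3


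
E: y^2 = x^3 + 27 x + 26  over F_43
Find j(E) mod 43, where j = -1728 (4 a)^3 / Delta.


Delta = -16(4 a^3 + 27 b^2) mod 43 = 40
-1728 * (4 a)^3 = -1728 * (4*27)^3 mod 43 = 42
j = 42 * 40^(-1) mod 43 = 29

j = 29 (mod 43)


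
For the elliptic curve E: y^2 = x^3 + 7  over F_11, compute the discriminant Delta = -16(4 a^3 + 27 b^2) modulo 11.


4 a^3 + 27 b^2 = 4*0^3 + 27*7^2 = 0 + 1323 = 1323
Delta = -16 * (1323) = -21168
Delta mod 11 = 7

Delta = 7 (mod 11)


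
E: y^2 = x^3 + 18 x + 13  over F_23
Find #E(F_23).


For each x in F_23, count y with y^2 = x^3 + 18 x + 13 mod 23:
  x = 0: RHS = 13, y in [6, 17]  -> 2 point(s)
  x = 1: RHS = 9, y in [3, 20]  -> 2 point(s)
  x = 3: RHS = 2, y in [5, 18]  -> 2 point(s)
  x = 8: RHS = 2, y in [5, 18]  -> 2 point(s)
  x = 11: RHS = 1, y in [1, 22]  -> 2 point(s)
  x = 12: RHS = 2, y in [5, 18]  -> 2 point(s)
  x = 13: RHS = 6, y in [11, 12]  -> 2 point(s)
  x = 15: RHS = 1, y in [1, 22]  -> 2 point(s)
  x = 16: RHS = 4, y in [2, 21]  -> 2 point(s)
  x = 20: RHS = 1, y in [1, 22]  -> 2 point(s)
Affine points: 20. Add the point at infinity: total = 21.

#E(F_23) = 21


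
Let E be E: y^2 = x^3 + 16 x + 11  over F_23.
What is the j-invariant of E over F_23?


Delta = -16(4 a^3 + 27 b^2) mod 23 = 17
-1728 * (4 a)^3 = -1728 * (4*16)^3 mod 23 = 7
j = 7 * 17^(-1) mod 23 = 18

j = 18 (mod 23)


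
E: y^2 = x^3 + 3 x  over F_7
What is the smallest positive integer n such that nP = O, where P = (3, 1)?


Compute successive multiples of P until we hit O:
  1P = (3, 1)
  2P = (2, 0)
  3P = (3, 6)
  4P = O

ord(P) = 4


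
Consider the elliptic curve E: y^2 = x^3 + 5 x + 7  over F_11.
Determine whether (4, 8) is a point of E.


Check whether y^2 = x^3 + 5 x + 7 (mod 11) for (x, y) = (4, 8).
LHS: y^2 = 8^2 mod 11 = 9
RHS: x^3 + 5 x + 7 = 4^3 + 5*4 + 7 mod 11 = 3
LHS != RHS

No, not on the curve


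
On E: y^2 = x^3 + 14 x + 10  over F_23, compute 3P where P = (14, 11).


k = 3 = 11_2 (binary, LSB first: 11)
Double-and-add from P = (14, 11):
  bit 0 = 1: acc = O + (14, 11) = (14, 11)
  bit 1 = 1: acc = (14, 11) + (11, 0) = (14, 12)

3P = (14, 12)


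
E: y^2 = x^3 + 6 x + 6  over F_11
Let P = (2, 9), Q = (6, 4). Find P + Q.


P != Q, so use the chord formula.
s = (y2 - y1) / (x2 - x1) = (6) / (4) mod 11 = 7
x3 = s^2 - x1 - x2 mod 11 = 7^2 - 2 - 6 = 8
y3 = s (x1 - x3) - y1 mod 11 = 7 * (2 - 8) - 9 = 4

P + Q = (8, 4)


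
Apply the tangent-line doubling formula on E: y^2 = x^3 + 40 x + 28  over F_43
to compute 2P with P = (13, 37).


Doubling: s = (3 x1^2 + a) / (2 y1)
s = (3*13^2 + 40) / (2*37) mod 43 = 1
x3 = s^2 - 2 x1 mod 43 = 1^2 - 2*13 = 18
y3 = s (x1 - x3) - y1 mod 43 = 1 * (13 - 18) - 37 = 1

2P = (18, 1)


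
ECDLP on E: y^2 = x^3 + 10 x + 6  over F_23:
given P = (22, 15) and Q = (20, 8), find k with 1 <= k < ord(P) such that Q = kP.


Enumerate multiples of P until we hit Q = (20, 8):
  1P = (22, 15)
  2P = (20, 15)
  3P = (4, 8)
  4P = (10, 5)
  5P = (0, 11)
  6P = (17, 11)
  7P = (15, 9)
  8P = (21, 22)
  9P = (6, 11)
  10P = (8, 0)
  11P = (6, 12)
  12P = (21, 1)
  13P = (15, 14)
  14P = (17, 12)
  15P = (0, 12)
  16P = (10, 18)
  17P = (4, 15)
  18P = (20, 8)
Match found at i = 18.

k = 18


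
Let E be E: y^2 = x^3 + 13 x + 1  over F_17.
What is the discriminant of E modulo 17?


4 a^3 + 27 b^2 = 4*13^3 + 27*1^2 = 8788 + 27 = 8815
Delta = -16 * (8815) = -141040
Delta mod 17 = 9

Delta = 9 (mod 17)


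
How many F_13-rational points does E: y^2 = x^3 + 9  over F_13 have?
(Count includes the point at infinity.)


For each x in F_13, count y with y^2 = x^3 + 0 x + 9 mod 13:
  x = 0: RHS = 9, y in [3, 10]  -> 2 point(s)
  x = 1: RHS = 10, y in [6, 7]  -> 2 point(s)
  x = 2: RHS = 4, y in [2, 11]  -> 2 point(s)
  x = 3: RHS = 10, y in [6, 7]  -> 2 point(s)
  x = 5: RHS = 4, y in [2, 11]  -> 2 point(s)
  x = 6: RHS = 4, y in [2, 11]  -> 2 point(s)
  x = 7: RHS = 1, y in [1, 12]  -> 2 point(s)
  x = 8: RHS = 1, y in [1, 12]  -> 2 point(s)
  x = 9: RHS = 10, y in [6, 7]  -> 2 point(s)
  x = 11: RHS = 1, y in [1, 12]  -> 2 point(s)
Affine points: 20. Add the point at infinity: total = 21.

#E(F_13) = 21


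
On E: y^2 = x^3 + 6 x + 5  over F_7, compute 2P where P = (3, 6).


k = 2 = 10_2 (binary, LSB first: 01)
Double-and-add from P = (3, 6):
  bit 0 = 0: acc unchanged = O
  bit 1 = 1: acc = O + (2, 2) = (2, 2)

2P = (2, 2)


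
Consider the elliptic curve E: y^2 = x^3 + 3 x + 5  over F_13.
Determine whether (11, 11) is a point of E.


Check whether y^2 = x^3 + 3 x + 5 (mod 13) for (x, y) = (11, 11).
LHS: y^2 = 11^2 mod 13 = 4
RHS: x^3 + 3 x + 5 = 11^3 + 3*11 + 5 mod 13 = 4
LHS = RHS

Yes, on the curve


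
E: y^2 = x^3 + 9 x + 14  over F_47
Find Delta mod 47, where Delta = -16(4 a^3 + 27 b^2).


4 a^3 + 27 b^2 = 4*9^3 + 27*14^2 = 2916 + 5292 = 8208
Delta = -16 * (8208) = -131328
Delta mod 47 = 37

Delta = 37 (mod 47)


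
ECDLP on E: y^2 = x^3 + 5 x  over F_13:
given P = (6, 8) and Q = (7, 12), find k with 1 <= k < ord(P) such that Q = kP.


Enumerate multiples of P until we hit Q = (7, 12):
  1P = (6, 8)
  2P = (10, 6)
  3P = (7, 12)
Match found at i = 3.

k = 3


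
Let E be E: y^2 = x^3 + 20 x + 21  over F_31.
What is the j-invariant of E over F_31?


Delta = -16(4 a^3 + 27 b^2) mod 31 = 10
-1728 * (4 a)^3 = -1728 * (4*20)^3 mod 31 = 1
j = 1 * 10^(-1) mod 31 = 28

j = 28 (mod 31)


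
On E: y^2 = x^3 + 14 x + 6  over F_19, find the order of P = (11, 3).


Compute successive multiples of P until we hit O:
  1P = (11, 3)
  2P = (2, 2)
  3P = (10, 14)
  4P = (5, 7)
  5P = (14, 18)
  6P = (0, 14)
  7P = (9, 14)
  8P = (15, 0)
  ... (continuing to 16P)
  16P = O

ord(P) = 16


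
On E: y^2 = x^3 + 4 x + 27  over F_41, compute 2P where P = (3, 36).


Doubling: s = (3 x1^2 + a) / (2 y1)
s = (3*3^2 + 4) / (2*36) mod 41 = 1
x3 = s^2 - 2 x1 mod 41 = 1^2 - 2*3 = 36
y3 = s (x1 - x3) - y1 mod 41 = 1 * (3 - 36) - 36 = 13

2P = (36, 13)


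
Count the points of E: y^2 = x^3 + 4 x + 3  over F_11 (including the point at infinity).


For each x in F_11, count y with y^2 = x^3 + 4 x + 3 mod 11:
  x = 0: RHS = 3, y in [5, 6]  -> 2 point(s)
  x = 3: RHS = 9, y in [3, 8]  -> 2 point(s)
  x = 5: RHS = 5, y in [4, 7]  -> 2 point(s)
  x = 6: RHS = 1, y in [1, 10]  -> 2 point(s)
  x = 7: RHS = 0, y in [0]  -> 1 point(s)
  x = 9: RHS = 9, y in [3, 8]  -> 2 point(s)
  x = 10: RHS = 9, y in [3, 8]  -> 2 point(s)
Affine points: 13. Add the point at infinity: total = 14.

#E(F_11) = 14


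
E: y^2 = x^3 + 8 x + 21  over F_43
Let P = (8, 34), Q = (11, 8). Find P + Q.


P != Q, so use the chord formula.
s = (y2 - y1) / (x2 - x1) = (17) / (3) mod 43 = 20
x3 = s^2 - x1 - x2 mod 43 = 20^2 - 8 - 11 = 37
y3 = s (x1 - x3) - y1 mod 43 = 20 * (8 - 37) - 34 = 31

P + Q = (37, 31)


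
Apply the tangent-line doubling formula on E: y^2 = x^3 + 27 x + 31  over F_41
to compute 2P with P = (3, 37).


Doubling: s = (3 x1^2 + a) / (2 y1)
s = (3*3^2 + 27) / (2*37) mod 41 = 24
x3 = s^2 - 2 x1 mod 41 = 24^2 - 2*3 = 37
y3 = s (x1 - x3) - y1 mod 41 = 24 * (3 - 37) - 37 = 8

2P = (37, 8)


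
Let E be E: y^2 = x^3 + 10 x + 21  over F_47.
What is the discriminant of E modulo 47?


4 a^3 + 27 b^2 = 4*10^3 + 27*21^2 = 4000 + 11907 = 15907
Delta = -16 * (15907) = -254512
Delta mod 47 = 40

Delta = 40 (mod 47)


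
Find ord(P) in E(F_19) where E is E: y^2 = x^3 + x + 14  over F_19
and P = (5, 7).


Compute successive multiples of P until we hit O:
  1P = (5, 7)
  2P = (9, 12)
  3P = (3, 5)
  4P = (12, 5)
  5P = (11, 11)
  6P = (14, 6)
  7P = (4, 14)
  8P = (2, 10)
  ... (continuing to 25P)
  25P = O

ord(P) = 25


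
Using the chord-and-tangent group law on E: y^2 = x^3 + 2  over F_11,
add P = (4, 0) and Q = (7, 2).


P != Q, so use the chord formula.
s = (y2 - y1) / (x2 - x1) = (2) / (3) mod 11 = 8
x3 = s^2 - x1 - x2 mod 11 = 8^2 - 4 - 7 = 9
y3 = s (x1 - x3) - y1 mod 11 = 8 * (4 - 9) - 0 = 4

P + Q = (9, 4)


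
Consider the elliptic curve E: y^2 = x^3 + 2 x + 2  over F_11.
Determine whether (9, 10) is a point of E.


Check whether y^2 = x^3 + 2 x + 2 (mod 11) for (x, y) = (9, 10).
LHS: y^2 = 10^2 mod 11 = 1
RHS: x^3 + 2 x + 2 = 9^3 + 2*9 + 2 mod 11 = 1
LHS = RHS

Yes, on the curve
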